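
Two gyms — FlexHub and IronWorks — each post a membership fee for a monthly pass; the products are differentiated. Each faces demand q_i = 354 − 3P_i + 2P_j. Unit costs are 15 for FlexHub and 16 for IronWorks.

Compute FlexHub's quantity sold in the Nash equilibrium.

FlexHub's profit: π = (P_{FlexHub} − 15)(354 − 3P_{FlexHub} + 2P_{IronWorks}).
∂π/∂P_{FlexHub} = 399 − 6P_{FlexHub} + 2P_{IronWorks} = 0 ⇒ P_{FlexHub} = 66.5 + (1/3)P_{IronWorks}.
Similarly P_{IronWorks} = 67 + (1/3)P_{FlexHub}.
Solving the two reaction functions simultaneously: (1 − (1/3)(1/3))P_{FlexHub} = 66.5 + (1/3)·67, so (8/9)P_{FlexHub} = 533/6 and P_{FlexHub} = 99.9375.
Then P_{IronWorks} = 67 + (1/3)·99.9375 = 100.3125.
q_{FlexHub} = 354 − 3·99.9375 + 2·100.3125 = 254.8125.

254.8125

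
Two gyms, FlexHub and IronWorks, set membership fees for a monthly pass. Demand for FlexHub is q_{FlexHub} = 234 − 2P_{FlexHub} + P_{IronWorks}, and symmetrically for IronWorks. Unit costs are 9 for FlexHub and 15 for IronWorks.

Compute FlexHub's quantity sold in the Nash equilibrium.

FlexHub's profit: π = (P_{FlexHub} − 9)(234 − 2P_{FlexHub} + P_{IronWorks}).
∂π/∂P_{FlexHub} = 252 − 4P_{FlexHub} + P_{IronWorks} = 0 ⇒ P_{FlexHub} = 63 + 0.25P_{IronWorks}.
Similarly P_{IronWorks} = 66 + 0.25P_{FlexHub}.
Solving the two reaction functions simultaneously: (1 − (0.25)(0.25))P_{FlexHub} = 63 + 0.25·66, so 0.9375P_{FlexHub} = 79.5 and P_{FlexHub} = 84.8.
Then P_{IronWorks} = 66 + 0.25·84.8 = 87.2.
q_{FlexHub} = 234 − 2·84.8 + 87.2 = 151.6.

151.6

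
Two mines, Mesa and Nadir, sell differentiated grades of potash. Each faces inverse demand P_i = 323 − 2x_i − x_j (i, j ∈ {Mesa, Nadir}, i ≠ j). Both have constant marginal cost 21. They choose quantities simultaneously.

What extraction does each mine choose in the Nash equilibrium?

60.4

Mine Mesa's profit: π = x_{Mesa}(323 − 2x_{Mesa} − x_{Nadir}) − 21x_{Mesa}.
∂π/∂x_{Mesa} = 302 − 4x_{Mesa} − x_{Nadir} = 0 ⇒ x_{Mesa} = 75.5 − 0.25x_{Nadir}.
The game is symmetric, so in equilibrium x_{Nadir} = x_{Mesa}: the reaction function gives 1.25x_{Mesa} = 75.5, hence x_{Mesa} = 60.4.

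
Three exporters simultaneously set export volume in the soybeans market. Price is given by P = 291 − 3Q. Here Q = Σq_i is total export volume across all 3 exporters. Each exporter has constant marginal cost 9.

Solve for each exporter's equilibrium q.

23.5

A representative exporter's profit is π_i = q_i(291 − 3Q) − 9q_i, with Q = q_i + Σ_{j≠i} q_j.
First-order condition: 282 − 6q_i − 3Σ_{j≠i} q_j = 0.
With identical exporters, set every q_j = q: then 282 − 6q − 6q = 0, i.e. q = 282/12 = 23.5.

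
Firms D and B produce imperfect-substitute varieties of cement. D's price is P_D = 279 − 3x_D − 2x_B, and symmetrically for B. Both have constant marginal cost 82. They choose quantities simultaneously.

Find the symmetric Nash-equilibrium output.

24.625

Firm D's profit: π = x_D(279 − 3x_D − 2x_B) − 82x_D.
∂π/∂x_D = 197 − 6x_D − 2x_B = 0 ⇒ x_D = 197/6 − (1/3)x_B.
Setting x_D = x_B in the reaction function: x_D = 197/6 − (1/3)x_D, so x_D = (197/6) / (4/3) = 24.625.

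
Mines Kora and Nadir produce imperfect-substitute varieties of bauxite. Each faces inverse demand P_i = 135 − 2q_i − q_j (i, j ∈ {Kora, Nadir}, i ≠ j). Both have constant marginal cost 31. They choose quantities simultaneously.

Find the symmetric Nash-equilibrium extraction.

Mine Kora's profit: π = q_{Kora}(135 − 2q_{Kora} − q_{Nadir}) − 31q_{Kora}.
∂π/∂q_{Kora} = 104 − 4q_{Kora} − q_{Nadir} = 0 ⇒ q_{Kora} = 26 − 0.25q_{Nadir}.
Setting q_{Kora} = q_{Nadir} in the reaction function: q_{Kora} = 26 − 0.25q_{Kora}, so q_{Kora} = 26 / 1.25 = 20.8.

20.8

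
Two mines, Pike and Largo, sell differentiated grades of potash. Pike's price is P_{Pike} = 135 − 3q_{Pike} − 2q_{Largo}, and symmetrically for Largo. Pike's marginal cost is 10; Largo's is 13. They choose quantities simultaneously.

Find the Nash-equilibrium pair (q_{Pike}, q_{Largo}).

Mine Pike's profit: π = q_{Pike}(135 − 3q_{Pike} − 2q_{Largo}) − 10q_{Pike}.
∂π/∂q_{Pike} = 125 − 6q_{Pike} − 2q_{Largo} = 0 ⇒ q_{Pike} = 125/6 − (1/3)q_{Largo}.
Similarly q_{Largo} = 61/3 − (1/3)q_{Pike}.
Solving the two reaction functions simultaneously: (1 − (−1/3)(−1/3))q_{Pike} = 125/6 − (1/3)·(61/3), so (8/9)q_{Pike} = 253/18 and q_{Pike} = 15.8125.
Then q_{Largo} = 61/3 − (1/3)·15.8125 = 15.0625.

15.8125, 15.0625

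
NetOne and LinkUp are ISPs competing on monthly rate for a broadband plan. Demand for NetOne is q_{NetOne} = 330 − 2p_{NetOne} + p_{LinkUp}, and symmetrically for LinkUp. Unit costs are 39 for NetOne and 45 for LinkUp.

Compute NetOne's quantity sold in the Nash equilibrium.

195.6

NetOne's profit: π = (p_{NetOne} − 39)(330 − 2p_{NetOne} + p_{LinkUp}).
∂π/∂p_{NetOne} = 408 − 4p_{NetOne} + p_{LinkUp} = 0 ⇒ p_{NetOne} = 102 + 0.25p_{LinkUp}.
Similarly p_{LinkUp} = 105 + 0.25p_{NetOne}.
Plugging p_{LinkUp} into NetOne's best response: p_{NetOne} = 102 + 0.25(105 + 0.25p_{NetOne}) ⇒ 0.9375p_{NetOne} = 128.25, so p_{NetOne} = 136.8.
Then p_{LinkUp} = 105 + 0.25·136.8 = 139.2.
q_{NetOne} = 330 − 2·136.8 + 139.2 = 195.6.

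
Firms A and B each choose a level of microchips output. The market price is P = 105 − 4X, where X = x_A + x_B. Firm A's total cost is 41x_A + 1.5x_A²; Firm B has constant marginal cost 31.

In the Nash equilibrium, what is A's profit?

49.5

Firm A's profit: π = x_A(105 − 4(x_A + x_B)) − 41x_A − 1.5x_A².
∂π/∂x_A = 64 − 11x_A − 4x_B = 0, so x_A = 64/11 − (4/11)x_B.
For B: ∂π/∂x_B = 74 − 8x_B − 4x_A = 0 ⇒ x_B = 9.25 − 0.5x_A.
Substituting the second reaction function into the first: x_A = 64/11 − (4/11)(9.25 − 0.5x_A), which gives (9/11)x_A = 27/11 ⇒ x_A = 3.
Then x_B = 9.25 − 0.5·3 = 7.75.
Price P = 105 − 4·10.75 = 62.
A's profit: (62 − 41)·3 − 1.5(3)² = 49.5.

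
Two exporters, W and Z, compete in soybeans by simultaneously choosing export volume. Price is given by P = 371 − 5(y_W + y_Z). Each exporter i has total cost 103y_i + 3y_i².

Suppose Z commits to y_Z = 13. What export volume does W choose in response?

12.6875

Exporter W's profit: π = y_W(371 − 5(y_W + y_Z)) − 103y_W − 3y_W².
∂π/∂y_W = 268 − 16y_W − 5y_Z = 0, so y_W = 16.75 − 0.3125y_Z.
At y_Z = 13: y_W = 16.75 − 0.3125·13 = 12.6875.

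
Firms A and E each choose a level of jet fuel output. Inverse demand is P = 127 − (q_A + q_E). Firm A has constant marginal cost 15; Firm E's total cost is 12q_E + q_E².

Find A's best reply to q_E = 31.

Firm A's profit: π = q_A(127 − (q_A + q_E)) − 15q_A.
∂π/∂q_A = 112 − 2q_A − q_E = 0, so q_A = 56 − 0.5q_E.
At q_E = 31: q_A = 56 − 0.5·31 = 40.5.

40.5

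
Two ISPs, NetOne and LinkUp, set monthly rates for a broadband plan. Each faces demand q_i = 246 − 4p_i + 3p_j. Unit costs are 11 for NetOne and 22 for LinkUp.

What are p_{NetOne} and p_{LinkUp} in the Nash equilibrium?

NetOne's profit: π = (p_{NetOne} − 11)(246 − 4p_{NetOne} + 3p_{LinkUp}).
∂π/∂p_{NetOne} = 290 − 8p_{NetOne} + 3p_{LinkUp} = 0 ⇒ p_{NetOne} = 36.25 + 0.375p_{LinkUp}.
Similarly p_{LinkUp} = 41.75 + 0.375p_{NetOne}.
Plugging p_{LinkUp} into NetOne's best response: p_{NetOne} = 36.25 + 0.375(41.75 + 0.375p_{NetOne}) ⇒ (55/64)p_{NetOne} = 1661/32, so p_{NetOne} = 60.4.
Then p_{LinkUp} = 41.75 + 0.375·60.4 = 64.4.

60.4, 64.4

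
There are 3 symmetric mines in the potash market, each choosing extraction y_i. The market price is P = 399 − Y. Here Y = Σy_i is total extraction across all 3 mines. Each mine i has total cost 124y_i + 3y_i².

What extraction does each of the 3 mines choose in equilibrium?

A representative mine's profit is π_i = y_i(399 − Y) − 124y_i − 3y_i², with Y = y_i + Σ_{j≠i} y_j.
First-order condition: 275 − 8y_i − Σ_{j≠i} y_j = 0.
With identical mines, set every y_j = y: then 275 − 8y − 2y = 0, i.e. y = 275/10 = 27.5.

27.5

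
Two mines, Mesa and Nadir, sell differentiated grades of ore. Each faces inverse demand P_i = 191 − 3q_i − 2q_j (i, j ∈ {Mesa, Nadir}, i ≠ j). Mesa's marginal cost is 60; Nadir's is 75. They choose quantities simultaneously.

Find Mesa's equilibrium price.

111.9375

Mine Mesa's profit: π = q_{Mesa}(191 − 3q_{Mesa} − 2q_{Nadir}) − 60q_{Mesa}.
∂π/∂q_{Mesa} = 131 − 6q_{Mesa} − 2q_{Nadir} = 0 ⇒ q_{Mesa} = 131/6 − (1/3)q_{Nadir}.
Similarly q_{Nadir} = 58/3 − (1/3)q_{Mesa}.
Substituting the second reaction function into the first: q_{Mesa} = 131/6 − (1/3)(58/3 − (1/3)q_{Mesa}), which gives (8/9)q_{Mesa} = 277/18 ⇒ q_{Mesa} = 17.3125.
Then q_{Nadir} = 58/3 − (1/3)·17.3125 = 13.5625.
P_{Mesa} = 191 − 3·17.3125 − 2·13.5625 = 111.9375.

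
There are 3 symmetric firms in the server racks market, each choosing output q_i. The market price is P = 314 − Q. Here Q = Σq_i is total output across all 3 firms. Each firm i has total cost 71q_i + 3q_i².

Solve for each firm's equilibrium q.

24.3

A representative firm's profit is π_i = q_i(314 − Q) − 71q_i − 3q_i², with Q = q_i + Σ_{j≠i} q_j.
First-order condition: 243 − 8q_i − Σ_{j≠i} q_j = 0.
In a symmetric equilibrium every firm chooses the same q, so Σ_{j≠i} q_j = 2q. The condition becomes 243 − 10q = 0, giving q = 243/10 = 24.3.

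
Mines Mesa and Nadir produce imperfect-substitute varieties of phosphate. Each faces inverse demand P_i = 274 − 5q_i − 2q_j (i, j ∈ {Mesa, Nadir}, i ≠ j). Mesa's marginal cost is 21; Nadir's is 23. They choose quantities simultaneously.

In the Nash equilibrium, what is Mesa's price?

Mine Mesa's profit: π = q_{Mesa}(274 − 5q_{Mesa} − 2q_{Nadir}) − 21q_{Mesa}.
∂π/∂q_{Mesa} = 253 − 10q_{Mesa} − 2q_{Nadir} = 0 ⇒ q_{Mesa} = 25.3 − 0.2q_{Nadir}.
Similarly q_{Nadir} = 25.1 − 0.2q_{Mesa}.
Plugging q_{Nadir} into Mesa's best response: q_{Mesa} = 25.3 − 0.2(25.1 − 0.2q_{Mesa}) ⇒ 0.96q_{Mesa} = 20.28, so q_{Mesa} = 21.125.
Then q_{Nadir} = 25.1 − 0.2·21.125 = 20.875.
P_{Mesa} = 274 − 5·21.125 − 2·20.875 = 126.625.

126.625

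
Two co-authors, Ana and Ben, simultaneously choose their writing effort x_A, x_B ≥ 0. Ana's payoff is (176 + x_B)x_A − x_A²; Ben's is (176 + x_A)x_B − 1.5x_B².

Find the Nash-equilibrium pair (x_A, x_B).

140.8, 105.6

Expanding Ana's payoff: 176x_A + x_Bx_A − x_A².
∂π/∂x_A = 176 + x_B − 2x_A = 0, so x_A = 88 + 0.5x_B.
Likewise for Ben: x_B = 176/3 + (1/3)x_A.
Substituting the second reaction function into the first: x_A = 88 + 0.5(176/3 + (1/3)x_A), which gives (5/6)x_A = 352/3 ⇒ x_A = 140.8.
Then x_B = 176/3 + (1/3)·140.8 = 105.6.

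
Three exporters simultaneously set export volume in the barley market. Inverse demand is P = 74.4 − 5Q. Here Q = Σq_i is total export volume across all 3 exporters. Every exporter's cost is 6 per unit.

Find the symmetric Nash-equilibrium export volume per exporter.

A representative exporter's profit is π_i = q_i(74.4 − 5Q) − 6q_i, with Q = q_i + Σ_{j≠i} q_j.
First-order condition: 68.4 − 10q_i − 5Σ_{j≠i} q_j = 0.
With identical exporters, set every q_j = q: then 68.4 − 10q − 10q = 0, i.e. q = 68.4/20 = 3.42.

3.42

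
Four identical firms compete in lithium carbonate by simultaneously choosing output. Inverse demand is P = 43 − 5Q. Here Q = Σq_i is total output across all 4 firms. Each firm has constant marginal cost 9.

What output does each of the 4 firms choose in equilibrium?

A representative firm's profit is π_i = q_i(43 − 5Q) − 9q_i, with Q = q_i + Σ_{j≠i} q_j.
First-order condition: 34 − 10q_i − 5Σ_{j≠i} q_j = 0.
Imposing symmetry (q_j = q for all j) turns Σ_{j≠i} q_j into 3q, so 34 = 25q and q = 1.36.

1.36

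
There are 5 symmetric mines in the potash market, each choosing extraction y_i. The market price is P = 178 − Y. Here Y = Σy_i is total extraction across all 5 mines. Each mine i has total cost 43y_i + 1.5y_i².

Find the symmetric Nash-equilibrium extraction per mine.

A representative mine's profit is π_i = y_i(178 − Y) − 43y_i − 1.5y_i², with Y = y_i + Σ_{j≠i} y_j.
First-order condition: 135 − 5y_i − Σ_{j≠i} y_j = 0.
Imposing symmetry (y_j = y for all j) turns Σ_{j≠i} y_j into 4y, so 135 = 9y and y = 15.

15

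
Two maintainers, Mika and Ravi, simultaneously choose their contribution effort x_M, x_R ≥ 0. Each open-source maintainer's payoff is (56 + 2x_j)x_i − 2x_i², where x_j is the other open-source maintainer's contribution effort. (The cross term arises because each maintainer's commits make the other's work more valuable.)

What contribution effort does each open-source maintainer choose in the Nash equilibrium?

28

Mika's payoff is (56 + 2x_R)x_M − 2x_M².
∂π/∂x_M = 56 + 2x_R − 4x_M = 0, so x_M = 14 + 0.5x_R.
The game is symmetric, so in equilibrium x_R = x_M: the reaction function gives 0.5x_M = 14, hence x_M = 28.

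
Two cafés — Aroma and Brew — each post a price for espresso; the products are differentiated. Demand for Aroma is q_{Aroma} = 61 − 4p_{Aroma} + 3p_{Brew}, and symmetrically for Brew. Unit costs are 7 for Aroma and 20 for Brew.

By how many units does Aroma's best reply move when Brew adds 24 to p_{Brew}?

9

Aroma's profit: π = (p_{Aroma} − 7)(61 − 4p_{Aroma} + 3p_{Brew}).
∂π/∂p_{Aroma} = 89 − 8p_{Aroma} + 3p_{Brew} = 0 ⇒ p_{Aroma} = 11.125 + 0.375p_{Brew}.
The reaction-function slope is 0.375, so a 24-unit rise in p_{Brew} moves p_{Aroma} by 0.375 × 24 = 9. Aroma's best response rises — the actions are strategic complements.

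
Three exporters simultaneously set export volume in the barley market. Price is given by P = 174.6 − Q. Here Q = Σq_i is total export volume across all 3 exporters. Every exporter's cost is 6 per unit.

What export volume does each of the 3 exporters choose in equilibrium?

42.15

A representative exporter's profit is π_i = q_i(174.6 − Q) − 6q_i, with Q = q_i + Σ_{j≠i} q_j.
First-order condition: 168.6 − 2q_i − Σ_{j≠i} q_j = 0.
With identical exporters, set every q_j = q: then 168.6 − 2q − 2q = 0, i.e. q = 168.6/4 = 42.15.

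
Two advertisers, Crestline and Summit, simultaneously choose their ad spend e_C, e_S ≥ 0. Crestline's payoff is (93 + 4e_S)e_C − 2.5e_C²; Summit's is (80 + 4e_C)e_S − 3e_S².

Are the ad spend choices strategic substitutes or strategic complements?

strategic complements

Expanding Crestline's payoff: 93e_C + 4e_Se_C − 2.5e_C².
∂π/∂e_C = 93 + 4e_S − 5e_C = 0, so e_C = 18.6 + 0.8e_S.
The best-response slope de_C/de_S = 0.8 > 0: the reaction function is upward-sloping, so the choices are strategic complements.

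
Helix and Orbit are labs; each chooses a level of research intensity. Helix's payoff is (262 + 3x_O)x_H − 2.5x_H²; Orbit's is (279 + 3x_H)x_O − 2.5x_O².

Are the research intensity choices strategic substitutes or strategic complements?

Expanding Helix's payoff: 262x_H + 3x_Ox_H − 2.5x_H².
∂π/∂x_H = 262 + 3x_O − 5x_H = 0, so x_H = 52.4 + 0.6x_O.
The best-response slope dx_H/dx_O = 0.6 > 0: the reaction function is upward-sloping, so the choices are strategic complements.

strategic complements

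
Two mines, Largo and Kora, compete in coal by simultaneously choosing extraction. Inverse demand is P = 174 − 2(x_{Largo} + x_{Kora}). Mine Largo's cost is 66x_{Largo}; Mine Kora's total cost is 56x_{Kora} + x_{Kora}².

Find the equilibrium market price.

107.2

Mine Largo's profit: π = x_{Largo}(174 − 2(x_{Largo} + x_{Kora})) − 66x_{Largo}.
∂π/∂x_{Largo} = 108 − 4x_{Largo} − 2x_{Kora} = 0, so x_{Largo} = 27 − 0.5x_{Kora}.
For Kora: ∂π/∂x_{Kora} = 118 − 6x_{Kora} − 2x_{Largo} = 0 ⇒ x_{Kora} = 59/3 − (1/3)x_{Largo}.
Plugging x_{Kora} into Largo's best response: x_{Largo} = 27 − 0.5(59/3 − (1/3)x_{Largo}) ⇒ (5/6)x_{Largo} = 103/6, so x_{Largo} = 20.6.
Then x_{Kora} = 59/3 − (1/3)·20.6 = 12.8.
Equilibrium price: P = 174 − 2·33.4 = 107.2.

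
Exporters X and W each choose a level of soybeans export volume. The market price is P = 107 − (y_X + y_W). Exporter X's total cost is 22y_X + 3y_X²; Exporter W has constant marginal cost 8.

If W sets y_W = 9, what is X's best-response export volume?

9.5

Exporter X's profit: π = y_X(107 − (y_X + y_W)) − 22y_X − 3y_X².
∂π/∂y_X = 85 − 8y_X − y_W = 0, so y_X = 10.625 − 0.125y_W.
At y_W = 9: y_X = 10.625 − 0.125·9 = 9.5.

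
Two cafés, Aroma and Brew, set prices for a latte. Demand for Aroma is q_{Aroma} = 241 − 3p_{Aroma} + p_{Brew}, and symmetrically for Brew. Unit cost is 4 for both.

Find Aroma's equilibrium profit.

Aroma's profit: π = (p_{Aroma} − 4)(241 − 3p_{Aroma} + p_{Brew}).
∂π/∂p_{Aroma} = 253 − 6p_{Aroma} + p_{Brew} = 0 ⇒ p_{Aroma} = 253/6 + (1/6)p_{Brew}.
Setting p_{Aroma} = p_{Brew} in the reaction function: p_{Aroma} = 253/6 + (1/6)p_{Aroma}, so p_{Aroma} = (253/6) / (5/6) = 50.6.
q_{Aroma} = 241 − 3·50.6 + 50.6 = 139.8.
Profit = (50.6 − 4)·139.8 = 6514.68.

6514.68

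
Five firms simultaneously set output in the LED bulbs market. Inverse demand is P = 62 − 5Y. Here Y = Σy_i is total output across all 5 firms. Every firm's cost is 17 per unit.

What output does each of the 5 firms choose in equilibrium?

1.5

A representative firm's profit is π_i = y_i(62 − 5Y) − 17y_i, with Y = y_i + Σ_{j≠i} y_j.
First-order condition: 45 − 10y_i − 5Σ_{j≠i} y_j = 0.
In a symmetric equilibrium every firm chooses the same y, so Σ_{j≠i} y_j = 4y. The condition becomes 45 − 30y = 0, giving y = 45/30 = 1.5.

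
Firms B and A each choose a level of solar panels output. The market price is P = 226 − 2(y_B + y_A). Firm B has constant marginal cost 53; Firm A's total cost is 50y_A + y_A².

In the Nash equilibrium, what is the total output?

Firm B's profit: π = y_B(226 − 2(y_B + y_A)) − 53y_B.
∂π/∂y_B = 173 − 4y_B − 2y_A = 0, so y_B = 43.25 − 0.5y_A.
For A: ∂π/∂y_A = 176 − 6y_A − 2y_B = 0 ⇒ y_A = 88/3 − (1/3)y_B.
Plugging y_A into B's best response: y_B = 43.25 − 0.5(88/3 − (1/3)y_B) ⇒ (5/6)y_B = 343/12, so y_B = 34.3.
Then y_A = 88/3 − (1/3)·34.3 = 17.9.
Total output: 34.3 + 17.9 = 52.2.

52.2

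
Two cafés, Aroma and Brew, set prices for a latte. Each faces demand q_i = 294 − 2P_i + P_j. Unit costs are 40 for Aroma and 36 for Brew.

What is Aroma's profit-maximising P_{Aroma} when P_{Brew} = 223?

Aroma's profit: π = (P_{Aroma} − 40)(294 − 2P_{Aroma} + P_{Brew}).
∂π/∂P_{Aroma} = 374 − 4P_{Aroma} + P_{Brew} = 0 ⇒ P_{Aroma} = 93.5 + 0.25P_{Brew}.
At P_{Brew} = 223: P_{Aroma} = 93.5 + 0.25·223 = 149.25.

149.25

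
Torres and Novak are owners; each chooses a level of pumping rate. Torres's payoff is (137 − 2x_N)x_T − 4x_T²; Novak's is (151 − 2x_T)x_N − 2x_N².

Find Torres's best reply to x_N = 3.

Expanding Torres's payoff: 137x_T − 2x_Nx_T − 4x_T².
∂π/∂x_T = 137 − 2x_N − 8x_T = 0, so x_T = 17.125 − 0.25x_N.
At x_N = 3: x_T = 17.125 − 0.25·3 = 16.375.

16.375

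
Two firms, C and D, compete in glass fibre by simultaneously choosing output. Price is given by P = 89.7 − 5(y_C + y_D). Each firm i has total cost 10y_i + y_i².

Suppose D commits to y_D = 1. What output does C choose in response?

Firm C's profit: π = y_C(89.7 − 5(y_C + y_D)) − 10y_C − y_C².
∂π/∂y_C = 79.7 − 12y_C − 5y_D = 0, so y_C = 797/120 − (5/12)y_D.
At y_D = 1: y_C = 797/120 − (5/12)·1 = 6.225.

6.225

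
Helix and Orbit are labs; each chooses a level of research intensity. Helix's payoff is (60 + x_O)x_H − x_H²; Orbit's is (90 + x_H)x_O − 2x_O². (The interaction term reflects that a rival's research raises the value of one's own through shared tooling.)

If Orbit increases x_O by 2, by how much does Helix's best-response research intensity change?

Expanding Helix's payoff: 60x_H + x_Ox_H − x_H².
∂π/∂x_H = 60 + x_O − 2x_H = 0, so x_H = 30 + 0.5x_O.
The reaction-function slope is 0.5, so a 2-unit rise in x_O moves x_H by 0.5 × 2 = 1. Helix's best response rises — the actions are strategic complements.

1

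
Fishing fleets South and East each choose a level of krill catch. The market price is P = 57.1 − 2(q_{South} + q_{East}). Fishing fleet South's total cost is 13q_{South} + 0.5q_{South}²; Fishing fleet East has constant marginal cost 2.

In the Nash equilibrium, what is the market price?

25.4125

Fishing fleet South's profit: π = q_{South}(57.1 − 2(q_{South} + q_{East})) − 13q_{South} − 0.5q_{South}².
∂π/∂q_{South} = 44.1 − 5q_{South} − 2q_{East} = 0, so q_{South} = 8.82 − 0.4q_{East}.
For East: ∂π/∂q_{East} = 55.1 − 4q_{East} − 2q_{South} = 0 ⇒ q_{East} = 13.775 − 0.5q_{South}.
Solving the two reaction functions simultaneously: (1 − (−0.4)(−0.5))q_{South} = 8.82 − 0.4·13.775, so 0.8q_{South} = 3.31 and q_{South} = 4.1375.
Then q_{East} = 13.775 − 0.5·4.1375 = 1873/160.
Equilibrium price: P = 57.1 − 2·(507/32) = 25.4125.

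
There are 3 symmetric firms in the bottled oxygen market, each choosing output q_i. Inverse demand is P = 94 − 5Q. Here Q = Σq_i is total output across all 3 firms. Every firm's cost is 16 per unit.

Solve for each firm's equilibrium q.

3.9

A representative firm's profit is π_i = q_i(94 − 5Q) − 16q_i, with Q = q_i + Σ_{j≠i} q_j.
First-order condition: 78 − 10q_i − 5Σ_{j≠i} q_j = 0.
With identical firms, set every q_j = q: then 78 − 10q − 10q = 0, i.e. q = 78/20 = 3.9.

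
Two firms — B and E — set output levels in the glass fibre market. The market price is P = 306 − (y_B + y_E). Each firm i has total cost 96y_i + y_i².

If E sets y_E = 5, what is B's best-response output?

Firm B's profit: π = y_B(306 − (y_B + y_E)) − 96y_B − y_B².
∂π/∂y_B = 210 − 4y_B − y_E = 0, so y_B = 52.5 − 0.25y_E.
At y_E = 5: y_B = 52.5 − 0.25·5 = 51.25.

51.25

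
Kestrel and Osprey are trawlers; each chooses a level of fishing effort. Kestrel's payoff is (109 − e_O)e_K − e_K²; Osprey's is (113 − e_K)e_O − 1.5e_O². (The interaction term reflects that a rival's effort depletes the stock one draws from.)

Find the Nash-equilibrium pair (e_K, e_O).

42.8, 23.4

Expanding Kestrel's payoff: 109e_K − e_Oe_K − e_K².
∂π/∂e_K = 109 − e_O − 2e_K = 0, so e_K = 54.5 − 0.5e_O.
Likewise for Osprey: e_O = 113/3 − (1/3)e_K.
Plugging e_O into Kestrel's best response: e_K = 54.5 − 0.5(113/3 − (1/3)e_K) ⇒ (5/6)e_K = 107/3, so e_K = 42.8.
Then e_O = 113/3 − (1/3)·42.8 = 23.4.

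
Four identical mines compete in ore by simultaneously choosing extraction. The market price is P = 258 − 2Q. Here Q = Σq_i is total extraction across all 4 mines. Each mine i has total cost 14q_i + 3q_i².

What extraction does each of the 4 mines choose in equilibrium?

15.25

A representative mine's profit is π_i = q_i(258 − 2Q) − 14q_i − 3q_i², with Q = q_i + Σ_{j≠i} q_j.
First-order condition: 244 − 10q_i − 2Σ_{j≠i} q_j = 0.
With identical mines, set every q_j = q: then 244 − 10q − 6q = 0, i.e. q = 244/16 = 15.25.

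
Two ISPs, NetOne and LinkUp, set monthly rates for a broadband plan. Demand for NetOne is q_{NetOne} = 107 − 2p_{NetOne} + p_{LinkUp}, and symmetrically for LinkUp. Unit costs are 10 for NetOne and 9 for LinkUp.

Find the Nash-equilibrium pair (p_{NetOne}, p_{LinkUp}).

NetOne's profit: π = (p_{NetOne} − 10)(107 − 2p_{NetOne} + p_{LinkUp}).
∂π/∂p_{NetOne} = 127 − 4p_{NetOne} + p_{LinkUp} = 0 ⇒ p_{NetOne} = 31.75 + 0.25p_{LinkUp}.
Similarly p_{LinkUp} = 31.25 + 0.25p_{NetOne}.
Plugging p_{LinkUp} into NetOne's best response: p_{NetOne} = 31.75 + 0.25(31.25 + 0.25p_{NetOne}) ⇒ 0.9375p_{NetOne} = 39.5625, so p_{NetOne} = 42.2.
Then p_{LinkUp} = 31.25 + 0.25·42.2 = 41.8.

42.2, 41.8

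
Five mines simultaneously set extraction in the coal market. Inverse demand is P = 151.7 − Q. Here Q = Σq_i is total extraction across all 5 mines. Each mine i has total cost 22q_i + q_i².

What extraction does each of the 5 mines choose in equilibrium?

16.2125

A representative mine's profit is π_i = q_i(151.7 − Q) − 22q_i − q_i², with Q = q_i + Σ_{j≠i} q_j.
First-order condition: 129.7 − 4q_i − Σ_{j≠i} q_j = 0.
With identical mines, set every q_j = q: then 129.7 − 4q − 4q = 0, i.e. q = 129.7/8 = 16.2125.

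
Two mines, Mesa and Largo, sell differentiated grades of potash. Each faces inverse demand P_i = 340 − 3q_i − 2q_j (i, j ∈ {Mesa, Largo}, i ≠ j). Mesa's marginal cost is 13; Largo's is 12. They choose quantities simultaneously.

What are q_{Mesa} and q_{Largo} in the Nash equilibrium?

Mine Mesa's profit: π = q_{Mesa}(340 − 3q_{Mesa} − 2q_{Largo}) − 13q_{Mesa}.
∂π/∂q_{Mesa} = 327 − 6q_{Mesa} − 2q_{Largo} = 0 ⇒ q_{Mesa} = 54.5 − (1/3)q_{Largo}.
Similarly q_{Largo} = 164/3 − (1/3)q_{Mesa}.
Substituting the second reaction function into the first: q_{Mesa} = 54.5 − (1/3)(164/3 − (1/3)q_{Mesa}), which gives (8/9)q_{Mesa} = 653/18 ⇒ q_{Mesa} = 40.8125.
Then q_{Largo} = 164/3 − (1/3)·40.8125 = 41.0625.

40.8125, 41.0625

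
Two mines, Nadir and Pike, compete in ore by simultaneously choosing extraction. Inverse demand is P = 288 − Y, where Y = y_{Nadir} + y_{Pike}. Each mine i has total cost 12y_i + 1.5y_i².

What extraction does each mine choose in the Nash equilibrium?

Mine Nadir's profit: π = y_{Nadir}(288 − (y_{Nadir} + y_{Pike})) − 12y_{Nadir} − 1.5y_{Nadir}².
∂π/∂y_{Nadir} = 276 − 5y_{Nadir} − y_{Pike} = 0, so y_{Nadir} = 55.2 − 0.2y_{Pike}.
By symmetry y_{Pike} = y_{Nadir}; substituting into the reaction function, 1.2y_{Nadir} = 55.2 and y_{Nadir} = 46.

46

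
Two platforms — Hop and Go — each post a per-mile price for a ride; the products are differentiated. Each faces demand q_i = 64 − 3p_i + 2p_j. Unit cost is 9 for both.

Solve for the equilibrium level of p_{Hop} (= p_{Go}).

Hop's profit: π = (p_{Hop} − 9)(64 − 3p_{Hop} + 2p_{Go}).
∂π/∂p_{Hop} = 91 − 6p_{Hop} + 2p_{Go} = 0 ⇒ p_{Hop} = 91/6 + (1/3)p_{Go}.
The game is symmetric, so in equilibrium p_{Go} = p_{Hop}: the reaction function gives (2/3)p_{Hop} = 91/6, hence p_{Hop} = 22.75.

22.75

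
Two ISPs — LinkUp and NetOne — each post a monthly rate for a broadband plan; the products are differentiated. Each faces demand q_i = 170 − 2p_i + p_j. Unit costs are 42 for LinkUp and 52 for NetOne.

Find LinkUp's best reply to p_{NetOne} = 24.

69.5

LinkUp's profit: π = (p_{LinkUp} − 42)(170 − 2p_{LinkUp} + p_{NetOne}).
∂π/∂p_{LinkUp} = 254 − 4p_{LinkUp} + p_{NetOne} = 0 ⇒ p_{LinkUp} = 63.5 + 0.25p_{NetOne}.
At p_{NetOne} = 24: p_{LinkUp} = 63.5 + 0.25·24 = 69.5.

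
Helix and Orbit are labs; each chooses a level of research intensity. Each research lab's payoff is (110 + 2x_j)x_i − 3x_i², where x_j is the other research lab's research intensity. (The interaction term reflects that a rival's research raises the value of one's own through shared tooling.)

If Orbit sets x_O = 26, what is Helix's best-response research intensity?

Helix's payoff is (110 + 2x_O)x_H − 3x_H².
∂π/∂x_H = 110 + 2x_O − 6x_H = 0, so x_H = 55/3 + (1/3)x_O.
At x_O = 26: x_H = 55/3 + (1/3)·26 = 27.

27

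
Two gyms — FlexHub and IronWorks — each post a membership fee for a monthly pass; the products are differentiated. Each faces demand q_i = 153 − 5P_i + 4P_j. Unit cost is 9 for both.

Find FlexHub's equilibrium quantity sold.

FlexHub's profit: π = (P_{FlexHub} − 9)(153 − 5P_{FlexHub} + 4P_{IronWorks}).
∂π/∂P_{FlexHub} = 198 − 10P_{FlexHub} + 4P_{IronWorks} = 0 ⇒ P_{FlexHub} = 19.8 + 0.4P_{IronWorks}.
Setting P_{FlexHub} = P_{IronWorks} in the reaction function: P_{FlexHub} = 19.8 + 0.4P_{FlexHub}, so P_{FlexHub} = 19.8 / 0.6 = 33.
q_{FlexHub} = 153 − 5·33 + 4·33 = 120.

120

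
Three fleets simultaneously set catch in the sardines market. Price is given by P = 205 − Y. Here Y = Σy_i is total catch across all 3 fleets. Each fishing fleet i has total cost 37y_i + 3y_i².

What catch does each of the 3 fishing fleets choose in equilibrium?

A representative fishing fleet's profit is π_i = y_i(205 − Y) − 37y_i − 3y_i², with Y = y_i + Σ_{j≠i} y_j.
First-order condition: 168 − 8y_i − Σ_{j≠i} y_j = 0.
In a symmetric equilibrium every fishing fleet chooses the same y, so Σ_{j≠i} y_j = 2y. The condition becomes 168 − 10y = 0, giving y = 168/10 = 16.8.

16.8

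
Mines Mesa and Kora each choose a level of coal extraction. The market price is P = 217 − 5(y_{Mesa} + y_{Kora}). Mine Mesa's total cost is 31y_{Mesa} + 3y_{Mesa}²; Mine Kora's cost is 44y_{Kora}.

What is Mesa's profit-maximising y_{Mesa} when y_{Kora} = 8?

9.125

Mine Mesa's profit: π = y_{Mesa}(217 − 5(y_{Mesa} + y_{Kora})) − 31y_{Mesa} − 3y_{Mesa}².
∂π/∂y_{Mesa} = 186 − 16y_{Mesa} − 5y_{Kora} = 0, so y_{Mesa} = 11.625 − 0.3125y_{Kora}.
At y_{Kora} = 8: y_{Mesa} = 11.625 − 0.3125·8 = 9.125.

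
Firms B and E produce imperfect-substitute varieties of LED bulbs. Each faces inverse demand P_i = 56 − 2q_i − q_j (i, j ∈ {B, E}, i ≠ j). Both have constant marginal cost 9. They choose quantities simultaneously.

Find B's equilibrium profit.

176.72

Firm B's profit: π = q_B(56 − 2q_B − q_E) − 9q_B.
∂π/∂q_B = 47 − 4q_B − q_E = 0 ⇒ q_B = 11.75 − 0.25q_E.
By symmetry q_E = q_B; substituting into the reaction function, 1.25q_B = 11.75 and q_B = 9.4.
P_B = 56 − 2·9.4 − 9.4 = 27.8.
Profit = (27.8 − 9)·9.4 = 176.72.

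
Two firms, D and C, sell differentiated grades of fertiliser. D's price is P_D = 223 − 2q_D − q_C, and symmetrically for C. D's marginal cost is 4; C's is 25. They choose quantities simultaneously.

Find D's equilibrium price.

94.4

Firm D's profit: π = q_D(223 − 2q_D − q_C) − 4q_D.
∂π/∂q_D = 219 − 4q_D − q_C = 0 ⇒ q_D = 54.75 − 0.25q_C.
Similarly q_C = 49.5 − 0.25q_D.
Solving the two reaction functions simultaneously: (1 − (−0.25)(−0.25))q_D = 54.75 − 0.25·49.5, so 0.9375q_D = 42.375 and q_D = 45.2.
Then q_C = 49.5 − 0.25·45.2 = 38.2.
P_D = 223 − 2·45.2 − 38.2 = 94.4.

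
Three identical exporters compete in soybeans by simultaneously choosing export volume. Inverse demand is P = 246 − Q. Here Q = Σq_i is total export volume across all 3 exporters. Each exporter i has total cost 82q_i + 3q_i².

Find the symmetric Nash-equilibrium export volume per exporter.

A representative exporter's profit is π_i = q_i(246 − Q) − 82q_i − 3q_i², with Q = q_i + Σ_{j≠i} q_j.
First-order condition: 164 − 8q_i − Σ_{j≠i} q_j = 0.
Imposing symmetry (q_j = q for all j) turns Σ_{j≠i} q_j into 2q, so 164 = 10q and q = 16.4.

16.4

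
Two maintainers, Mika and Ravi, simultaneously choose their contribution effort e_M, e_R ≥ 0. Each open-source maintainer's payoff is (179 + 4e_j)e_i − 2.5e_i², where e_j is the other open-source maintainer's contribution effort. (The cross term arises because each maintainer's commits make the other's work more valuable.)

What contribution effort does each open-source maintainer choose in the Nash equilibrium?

Mika's payoff is (179 + 4e_R)e_M − 2.5e_M².
∂π/∂e_M = 179 + 4e_R − 5e_M = 0, so e_M = 35.8 + 0.8e_R.
By symmetry e_R = e_M; substituting into the reaction function, 0.2e_M = 35.8 and e_M = 179.

179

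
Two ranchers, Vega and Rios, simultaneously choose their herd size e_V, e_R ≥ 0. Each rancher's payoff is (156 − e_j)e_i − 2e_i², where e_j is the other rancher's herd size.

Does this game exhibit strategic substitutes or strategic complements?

strategic substitutes

Vega's payoff is (156 − e_R)e_V − 2e_V².
∂π/∂e_V = 156 − e_R − 4e_V = 0, so e_V = 39 − 0.25e_R.
The best-response slope de_V/de_R = −0.25 < 0: the reaction function is downward-sloping, so the choices are strategic substitutes.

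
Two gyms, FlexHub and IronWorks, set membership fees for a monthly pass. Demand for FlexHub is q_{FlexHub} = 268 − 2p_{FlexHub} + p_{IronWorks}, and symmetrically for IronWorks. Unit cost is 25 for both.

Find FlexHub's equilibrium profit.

13122

FlexHub's profit: π = (p_{FlexHub} − 25)(268 − 2p_{FlexHub} + p_{IronWorks}).
∂π/∂p_{FlexHub} = 318 − 4p_{FlexHub} + p_{IronWorks} = 0 ⇒ p_{FlexHub} = 79.5 + 0.25p_{IronWorks}.
The game is symmetric, so in equilibrium p_{IronWorks} = p_{FlexHub}: the reaction function gives 0.75p_{FlexHub} = 79.5, hence p_{FlexHub} = 106.
q_{FlexHub} = 268 − 2·106 + 106 = 162.
Profit = (106 − 25)·162 = 13122.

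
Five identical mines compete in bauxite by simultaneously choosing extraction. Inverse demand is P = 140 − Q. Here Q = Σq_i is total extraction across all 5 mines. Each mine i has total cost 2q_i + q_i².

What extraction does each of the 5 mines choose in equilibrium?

17.25

A representative mine's profit is π_i = q_i(140 − Q) − 2q_i − q_i², with Q = q_i + Σ_{j≠i} q_j.
First-order condition: 138 − 4q_i − Σ_{j≠i} q_j = 0.
Imposing symmetry (q_j = q for all j) turns Σ_{j≠i} q_j into 4q, so 138 = 8q and q = 17.25.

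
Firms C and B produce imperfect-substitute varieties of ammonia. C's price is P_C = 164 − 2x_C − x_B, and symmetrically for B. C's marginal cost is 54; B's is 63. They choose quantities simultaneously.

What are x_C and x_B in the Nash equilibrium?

Firm C's profit: π = x_C(164 − 2x_C − x_B) − 54x_C.
∂π/∂x_C = 110 − 4x_C − x_B = 0 ⇒ x_C = 27.5 − 0.25x_B.
Similarly x_B = 25.25 − 0.25x_C.
Solving the two reaction functions simultaneously: (1 − (−0.25)(−0.25))x_C = 27.5 − 0.25·25.25, so 0.9375x_C = 21.1875 and x_C = 22.6.
Then x_B = 25.25 − 0.25·22.6 = 19.6.

22.6, 19.6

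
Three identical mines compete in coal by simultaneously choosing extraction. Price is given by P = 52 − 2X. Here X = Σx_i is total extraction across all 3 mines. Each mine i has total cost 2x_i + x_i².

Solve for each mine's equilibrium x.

A representative mine's profit is π_i = x_i(52 − 2X) − 2x_i − x_i², with X = x_i + Σ_{j≠i} x_j.
First-order condition: 50 − 6x_i − 2Σ_{j≠i} x_j = 0.
In a symmetric equilibrium every mine chooses the same x, so Σ_{j≠i} x_j = 2x. The condition becomes 50 − 10x = 0, giving x = 50/10 = 5.

5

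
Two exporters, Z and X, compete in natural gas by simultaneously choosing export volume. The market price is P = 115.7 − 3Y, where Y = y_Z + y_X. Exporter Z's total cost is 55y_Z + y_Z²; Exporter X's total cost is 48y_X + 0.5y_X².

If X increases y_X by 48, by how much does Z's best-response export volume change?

-18

Exporter Z's profit: π = y_Z(115.7 − 3(y_Z + y_X)) − 55y_Z − y_Z².
∂π/∂y_Z = 60.7 − 8y_Z − 3y_X = 0, so y_Z = 7.5875 − 0.375y_X.
The reaction-function slope is −0.375, so a 48-unit rise in y_X moves y_Z by −0.375 × 48 = −18. Z's best response falls — the actions are strategic substitutes.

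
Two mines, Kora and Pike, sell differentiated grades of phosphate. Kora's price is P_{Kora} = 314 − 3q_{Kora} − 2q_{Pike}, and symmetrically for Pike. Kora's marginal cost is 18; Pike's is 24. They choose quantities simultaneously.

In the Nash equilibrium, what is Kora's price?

130.125

Mine Kora's profit: π = q_{Kora}(314 − 3q_{Kora} − 2q_{Pike}) − 18q_{Kora}.
∂π/∂q_{Kora} = 296 − 6q_{Kora} − 2q_{Pike} = 0 ⇒ q_{Kora} = 148/3 − (1/3)q_{Pike}.
Similarly q_{Pike} = 145/3 − (1/3)q_{Kora}.
Substituting the second reaction function into the first: q_{Kora} = 148/3 − (1/3)(145/3 − (1/3)q_{Kora}), which gives (8/9)q_{Kora} = 299/9 ⇒ q_{Kora} = 37.375.
Then q_{Pike} = 145/3 − (1/3)·37.375 = 35.875.
P_{Kora} = 314 − 3·37.375 − 2·35.875 = 130.125.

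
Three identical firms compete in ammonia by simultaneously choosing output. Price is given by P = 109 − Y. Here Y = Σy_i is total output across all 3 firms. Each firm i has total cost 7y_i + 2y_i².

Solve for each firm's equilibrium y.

12.75

A representative firm's profit is π_i = y_i(109 − Y) − 7y_i − 2y_i², with Y = y_i + Σ_{j≠i} y_j.
First-order condition: 102 − 6y_i − Σ_{j≠i} y_j = 0.
Imposing symmetry (y_j = y for all j) turns Σ_{j≠i} y_j into 2y, so 102 = 8y and y = 12.75.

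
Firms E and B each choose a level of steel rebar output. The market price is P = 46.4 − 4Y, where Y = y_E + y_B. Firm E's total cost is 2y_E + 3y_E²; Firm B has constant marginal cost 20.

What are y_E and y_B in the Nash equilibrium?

Firm E's profit: π = y_E(46.4 − 4(y_E + y_B)) − 2y_E − 3y_E².
∂π/∂y_E = 44.4 − 14y_E − 4y_B = 0, so y_E = 111/35 − (2/7)y_B.
For B: ∂π/∂y_B = 26.4 − 8y_B − 4y_E = 0 ⇒ y_B = 3.3 − 0.5y_E.
Solving the two reaction functions simultaneously: (1 − (−2/7)(−0.5))y_E = 111/35 − (2/7)·3.3, so (6/7)y_E = 78/35 and y_E = 2.6.
Then y_B = 3.3 − 0.5·2.6 = 2.

2.6, 2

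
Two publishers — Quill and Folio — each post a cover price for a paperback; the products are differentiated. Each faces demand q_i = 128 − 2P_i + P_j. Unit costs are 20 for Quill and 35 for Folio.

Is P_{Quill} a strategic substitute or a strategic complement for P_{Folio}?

strategic complements

Quill's profit: π = (P_{Quill} − 20)(128 − 2P_{Quill} + P_{Folio}).
∂π/∂P_{Quill} = 168 − 4P_{Quill} + P_{Folio} = 0 ⇒ P_{Quill} = 42 + 0.25P_{Folio}.
The best-response slope dP_{Quill}/dP_{Folio} = 0.25 > 0: the reaction function is upward-sloping, so the choices are strategic complements.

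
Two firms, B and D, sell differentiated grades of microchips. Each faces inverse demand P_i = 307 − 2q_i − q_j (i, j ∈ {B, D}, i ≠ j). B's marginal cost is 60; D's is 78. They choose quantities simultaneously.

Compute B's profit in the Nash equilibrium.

5120.72

Firm B's profit: π = q_B(307 − 2q_B − q_D) − 60q_B.
∂π/∂q_B = 247 − 4q_B − q_D = 0 ⇒ q_B = 61.75 − 0.25q_D.
Similarly q_D = 57.25 − 0.25q_B.
Substituting the second reaction function into the first: q_B = 61.75 − 0.25(57.25 − 0.25q_B), which gives 0.9375q_B = 47.4375 ⇒ q_B = 50.6.
Then q_D = 57.25 − 0.25·50.6 = 44.6.
P_B = 307 − 2·50.6 − 44.6 = 161.2.
Profit = (161.2 − 60)·50.6 = 5120.72.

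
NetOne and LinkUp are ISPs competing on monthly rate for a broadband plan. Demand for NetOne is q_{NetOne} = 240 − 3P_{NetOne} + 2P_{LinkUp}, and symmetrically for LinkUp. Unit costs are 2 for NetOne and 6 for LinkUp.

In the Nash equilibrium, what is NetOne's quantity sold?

180.75

NetOne's profit: π = (P_{NetOne} − 2)(240 − 3P_{NetOne} + 2P_{LinkUp}).
∂π/∂P_{NetOne} = 246 − 6P_{NetOne} + 2P_{LinkUp} = 0 ⇒ P_{NetOne} = 41 + (1/3)P_{LinkUp}.
Similarly P_{LinkUp} = 43 + (1/3)P_{NetOne}.
Plugging P_{LinkUp} into NetOne's best response: P_{NetOne} = 41 + (1/3)(43 + (1/3)P_{NetOne}) ⇒ (8/9)P_{NetOne} = 166/3, so P_{NetOne} = 62.25.
Then P_{LinkUp} = 43 + (1/3)·62.25 = 63.75.
q_{NetOne} = 240 − 3·62.25 + 2·63.75 = 180.75.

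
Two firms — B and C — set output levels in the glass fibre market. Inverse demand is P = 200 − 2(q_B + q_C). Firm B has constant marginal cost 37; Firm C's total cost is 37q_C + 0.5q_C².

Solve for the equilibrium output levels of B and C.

Firm B's profit: π = q_B(200 − 2(q_B + q_C)) − 37q_B.
∂π/∂q_B = 163 − 4q_B − 2q_C = 0, so q_B = 40.75 − 0.5q_C.
For C: ∂π/∂q_C = 163 − 5q_C − 2q_B = 0 ⇒ q_C = 32.6 − 0.4q_B.
Substituting the second reaction function into the first: q_B = 40.75 − 0.5(32.6 − 0.4q_B), which gives 0.8q_B = 24.45 ⇒ q_B = 30.5625.
Then q_C = 32.6 − 0.4·30.5625 = 20.375.

30.5625, 20.375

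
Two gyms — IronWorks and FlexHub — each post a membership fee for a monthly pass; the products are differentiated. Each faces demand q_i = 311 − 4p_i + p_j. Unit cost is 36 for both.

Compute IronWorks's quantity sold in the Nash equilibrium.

IronWorks's profit: π = (p_{IronWorks} − 36)(311 − 4p_{IronWorks} + p_{FlexHub}).
∂π/∂p_{IronWorks} = 455 − 8p_{IronWorks} + p_{FlexHub} = 0 ⇒ p_{IronWorks} = 56.875 + 0.125p_{FlexHub}.
By symmetry p_{FlexHub} = p_{IronWorks}; substituting into the reaction function, 0.875p_{IronWorks} = 56.875 and p_{IronWorks} = 65.
q_{IronWorks} = 311 − 4·65 + 65 = 116.

116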